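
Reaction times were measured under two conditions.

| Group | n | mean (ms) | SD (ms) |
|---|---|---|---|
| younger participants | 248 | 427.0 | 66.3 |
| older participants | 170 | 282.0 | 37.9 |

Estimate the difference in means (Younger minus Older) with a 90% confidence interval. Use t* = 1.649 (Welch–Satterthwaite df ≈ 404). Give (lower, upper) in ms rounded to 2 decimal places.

(136.56, 153.44)

SE₁ = s₁/√n₁ = 66.3/√248 = 4.2101; SE₂ = 37.9/√170 = 2.9068.
Independent samples, unequal variances: SE_diff = √(SE₁² + SE₂²) = √(17.72494201 + 8.44948624) = 5.1161.
t* = 1.649, so margin of error = 1.649 × 5.1161 = 8.4364.
Difference in means = 427.0 − 282.0 = 145.0000.
145.0000 ± 8.4364 → (136.56, 153.44).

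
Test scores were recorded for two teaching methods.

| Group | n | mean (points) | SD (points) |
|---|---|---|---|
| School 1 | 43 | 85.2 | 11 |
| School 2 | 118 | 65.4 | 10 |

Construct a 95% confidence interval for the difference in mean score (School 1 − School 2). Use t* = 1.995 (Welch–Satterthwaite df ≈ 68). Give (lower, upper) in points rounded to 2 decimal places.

SE₁ = s₁/√n₁ = 11/√43 = 1.6775; SE₂ = 10/√118 = 0.9206.
Independent samples, unequal variances: SE_diff = √(SE₁² + SE₂²) = √(2.81400625 + 0.84750436) = 1.9135.
t* = 1.995, so margin of error = 1.995 × 1.9135 = 3.8174.
Difference in means = 85.2 − 65.4 = 19.8000.
19.8000 ± 3.8174 → (15.98, 23.62).

(15.98, 23.62)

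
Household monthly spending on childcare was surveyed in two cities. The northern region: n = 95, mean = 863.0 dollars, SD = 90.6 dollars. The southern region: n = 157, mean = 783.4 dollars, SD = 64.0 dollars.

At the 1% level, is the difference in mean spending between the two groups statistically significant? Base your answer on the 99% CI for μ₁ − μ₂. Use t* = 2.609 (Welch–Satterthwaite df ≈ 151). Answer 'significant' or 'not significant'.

significant

SE₁ = s₁/√n₁ = 90.6/√95 = 9.2954; SE₂ = 64.0/√157 = 5.1078.
Independent samples, unequal variances: SE_diff = √(SE₁² + SE₂²) = √(86.40446116 + 26.08962084) = 10.6063.
t* = 2.609, so margin of error = 2.609 × 10.6063 = 27.6718.
Difference in means = 863.0 − 783.4 = 79.6000.
79.6000 ± 27.6718 → (51.9282, 107.2718).
The interval (51.9282, 107.2718) does not contain 0, so the difference is significant.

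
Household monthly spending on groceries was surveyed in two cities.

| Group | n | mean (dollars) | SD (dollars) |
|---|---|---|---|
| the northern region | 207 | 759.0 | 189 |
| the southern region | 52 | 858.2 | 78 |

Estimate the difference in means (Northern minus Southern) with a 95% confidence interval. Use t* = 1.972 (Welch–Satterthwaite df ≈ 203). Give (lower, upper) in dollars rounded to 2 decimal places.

SE₁ = s₁/√n₁ = 189/√207 = 13.1364; SE₂ = 78/√52 = 10.8167.
Independent samples, unequal variances: SE_diff = √(SE₁² + SE₂²) = √(172.56500496 + 117.00099889) = 17.0166.
t* = 1.972, so margin of error = 1.972 × 17.0166 = 33.5567.
Difference in means = 759.0 − 858.2 = -99.2000.
-99.2000 ± 33.5567 → (-132.76, -65.64).

(-132.76, -65.64)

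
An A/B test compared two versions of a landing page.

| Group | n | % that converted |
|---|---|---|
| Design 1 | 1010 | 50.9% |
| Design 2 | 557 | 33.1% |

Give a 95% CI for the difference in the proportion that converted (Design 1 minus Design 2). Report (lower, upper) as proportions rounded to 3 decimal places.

SE₁ = √(p̂₁(1−p̂₁)/n₁) = √(0.5090·0.4910/1010) = 0.01573; SE₂ = √(0.3310·0.6690/557) = 0.01994.
Independent samples: SE of the difference = √(SE₁² + SE₂²) = √(0.0002474329 + 0.0003976036) = 0.02540.
z* for 95% confidence is 1.960, so the margin of error is 1.960 × 0.02540 = 0.04978.
Point estimate p̂₁ − p̂₂ = 0.5090 − 0.3310 = 0.1780.
0.1780 ± 0.04978 → (0.128, 0.228).

(0.128, 0.228)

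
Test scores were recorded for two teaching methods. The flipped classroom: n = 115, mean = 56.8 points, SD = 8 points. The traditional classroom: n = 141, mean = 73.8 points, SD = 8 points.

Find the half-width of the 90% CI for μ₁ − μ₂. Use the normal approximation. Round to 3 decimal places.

Standard errors of each mean: 8/√115 = 0.7460 and 8/√141 = 0.6737.
SE(x̄₁ − x̄₂) = √(0.7460² + 0.6737²) = 1.0052 for independent samples with unequal variances.
With z* = 1.645, the margin is 1.645 × 1.0052 = 1.6536.

1.654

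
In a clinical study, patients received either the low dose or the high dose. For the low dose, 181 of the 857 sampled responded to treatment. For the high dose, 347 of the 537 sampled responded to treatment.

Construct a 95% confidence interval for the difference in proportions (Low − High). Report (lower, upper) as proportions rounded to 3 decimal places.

p̂₁ = 181/857 = 0.2112 and p̂₂ = 347/537 = 0.6462.
SE₁ = √(p̂₁(1−p̂₁)/n₁) = √(0.2112·0.7888/857) = 0.01394; SE₂ = √(0.6462·0.3538/537) = 0.02063.
Independent samples: SE of the difference = √(SE₁² + SE₂²) = √(0.0001943236 + 0.0004255969) = 0.02490.
z* for 95% confidence is 1.960, so the margin of error is 1.960 × 0.02490 = 0.04880.
Point estimate p̂₁ − p̂₂ = 0.2112 − 0.6462 = -0.4350.
-0.4350 ± 0.04880 → (-0.484, -0.386).

(-0.484, -0.386)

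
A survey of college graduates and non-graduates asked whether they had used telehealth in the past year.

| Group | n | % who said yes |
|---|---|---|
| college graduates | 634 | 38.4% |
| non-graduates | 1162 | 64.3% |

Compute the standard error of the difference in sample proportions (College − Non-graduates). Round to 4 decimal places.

The two standard errors are √(0.3840×0.6160/634) = 0.01932 and √(0.6430×0.3570/1162) = 0.01406.
Because the samples are independent, SE_diff = √(0.01932² + 0.01406²) = 0.02389.

0.0239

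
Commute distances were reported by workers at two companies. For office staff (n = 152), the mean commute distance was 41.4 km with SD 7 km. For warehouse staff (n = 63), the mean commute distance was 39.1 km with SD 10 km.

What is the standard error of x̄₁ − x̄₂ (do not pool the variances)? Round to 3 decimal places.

SE₁ = s₁/√n₁ = 7/√152 = 0.5678; SE₂ = 10/√63 = 1.2599.
Independent samples, unequal variances: SE_diff = √(SE₁² + SE₂²) = √(0.32239684 + 1.58734801) = 1.3819.

1.382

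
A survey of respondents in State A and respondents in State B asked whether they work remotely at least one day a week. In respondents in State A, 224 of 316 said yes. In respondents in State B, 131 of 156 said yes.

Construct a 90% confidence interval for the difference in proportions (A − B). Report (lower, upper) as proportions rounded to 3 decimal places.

First, p̂₁ = 224/316 = 0.7089; p̂₂ = 131/156 = 0.8397.
The two standard errors are √(0.7089×0.2911/316) = 0.02555 and √(0.8397×0.1603/156) = 0.02937.
Because the samples are independent, SE_diff = √(0.02555² + 0.02937²) = 0.03893.
Using z* = 1.645 for 90%, ME = 1.645 × 0.03893 = 0.06404.
p̂₁ − p̂₂ = -0.1308; interval -0.1308 ± 0.06404 gives (-0.195, -0.067).

(-0.195, -0.067)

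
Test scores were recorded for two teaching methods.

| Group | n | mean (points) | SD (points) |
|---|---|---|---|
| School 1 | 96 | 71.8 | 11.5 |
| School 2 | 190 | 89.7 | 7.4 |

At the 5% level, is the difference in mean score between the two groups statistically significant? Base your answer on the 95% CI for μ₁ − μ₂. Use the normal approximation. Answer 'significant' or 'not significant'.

SE₁ = s₁/√n₁ = 11.5/√96 = 1.1737; SE₂ = 7.4/√190 = 0.5369.
Independent samples, unequal variances: SE_diff = √(SE₁² + SE₂²) = √(1.37757169 + 0.28826161) = 1.2907.
z* = 1.960, so margin of error = 1.960 × 1.2907 = 2.5298.
Difference in means = 71.8 − 89.7 = -17.9000.
-17.9000 ± 2.5298 → (-20.4298, -15.3702).
The interval (-20.4298, -15.3702) does not contain 0, so the difference is significant.

significant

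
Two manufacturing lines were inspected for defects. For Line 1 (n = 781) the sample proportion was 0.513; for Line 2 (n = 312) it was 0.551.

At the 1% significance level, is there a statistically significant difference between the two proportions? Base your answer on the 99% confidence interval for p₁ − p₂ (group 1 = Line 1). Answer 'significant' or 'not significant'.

SE₁ = √(p̂₁(1−p̂₁)/n₁) = √(0.5130·0.4870/781) = 0.01789; SE₂ = √(0.5510·0.4490/312) = 0.02816.
Independent samples: SE of the difference = √(SE₁² + SE₂²) = √(0.0003200521 + 0.0007929856) = 0.03336.
z* for 99% confidence is 2.576, so the margin of error is 2.576 × 0.03336 = 0.08594.
Point estimate p̂₁ − p̂₂ = 0.5130 − 0.5510 = -0.0380.
-0.0380 ± 0.08594 → (-0.12394, 0.04794).
The interval (-0.12394, 0.04794) contains 0, so the difference is not significant.

not significant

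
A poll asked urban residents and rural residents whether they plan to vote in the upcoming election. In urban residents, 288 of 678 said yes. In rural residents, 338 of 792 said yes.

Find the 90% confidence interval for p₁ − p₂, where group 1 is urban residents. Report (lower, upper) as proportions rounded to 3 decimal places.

Sample proportions: 288/678 = 0.4248, 338/792 = 0.4268.
Each SE is √(p̂(1−p̂)/n): √(0.4248·0.5752/678) = 0.01898 and √(0.4268·0.5732/792) = 0.01758.
SE(p̂₁ − p̂₂) = √(SE₁² + SE₂²) = √(0.0003602404 + 0.0003090564) = 0.02587, since the two samples are independent.
At 90% confidence z* = 1.645; margin = 1.645 × 0.02587 = 0.04256.
The difference is 0.4248 − 0.4268 = -0.0020, so the interval is -0.0020 ± 0.04256 = (-0.045, 0.041).

(-0.045, 0.041)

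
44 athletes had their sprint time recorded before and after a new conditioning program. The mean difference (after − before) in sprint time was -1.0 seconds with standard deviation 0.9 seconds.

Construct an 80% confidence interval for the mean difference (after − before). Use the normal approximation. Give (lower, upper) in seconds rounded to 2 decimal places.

Paired design: SE = s_d/√n = 0.9/√44 = 0.1357.
z* = 1.282; margin of error = 1.282 × 0.1357 = 0.1740.
-1.0 ± 0.1740 → (-1.17, -0.83).

(-1.17, -0.83)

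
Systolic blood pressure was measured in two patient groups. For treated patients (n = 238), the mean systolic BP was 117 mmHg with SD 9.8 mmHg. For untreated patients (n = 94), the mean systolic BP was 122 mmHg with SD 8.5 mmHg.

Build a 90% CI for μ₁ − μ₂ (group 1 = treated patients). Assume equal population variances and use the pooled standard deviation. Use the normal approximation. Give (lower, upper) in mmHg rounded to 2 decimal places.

s_p = √[((n₁−1)s₁² + (n₂−1)s₂²)/(n₁+n₂−2)] = √[(237·9.8² + 93·8.5²)/330] = 9.4517.
SE = 9.4517·√(1/238 + 1/94) = 1.1514.
With z* = 1.645, margin = 1.645 × 1.1514 = 1.8941.
x̄₁ − x̄₂ = 117 − 122 = -5.0000; interval -5.0000 ± 1.8941 = (-6.89, -3.11).

(-6.89, -3.11)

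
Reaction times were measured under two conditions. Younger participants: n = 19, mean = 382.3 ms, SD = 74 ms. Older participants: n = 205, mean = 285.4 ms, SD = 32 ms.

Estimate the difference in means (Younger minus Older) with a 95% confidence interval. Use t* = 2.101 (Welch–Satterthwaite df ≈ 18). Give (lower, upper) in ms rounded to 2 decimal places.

(60.92, 132.88)

Standard errors of each mean: 74/√19 = 16.9768 and 32/√205 = 2.2350.
SE(x̄₁ − x̄₂) = √(16.9768² + 2.2350²) = 17.1233 for independent samples with unequal variances.
With t* = 2.101, the margin is 2.101 × 17.1233 = 35.9761.
x̄₁ − x̄₂ = 382.3 − 285.4 = 96.9000; the interval is 96.9000 ± 35.9761 = (60.92, 132.88).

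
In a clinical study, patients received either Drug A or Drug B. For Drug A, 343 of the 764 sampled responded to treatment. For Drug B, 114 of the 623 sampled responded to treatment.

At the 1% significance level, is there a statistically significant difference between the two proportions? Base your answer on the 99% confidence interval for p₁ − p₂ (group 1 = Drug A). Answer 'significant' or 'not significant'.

First, p̂₁ = 343/764 = 0.4490; p̂₂ = 114/623 = 0.1830.
The two standard errors are √(0.4490×0.5510/764) = 0.01800 and √(0.1830×0.8170/623) = 0.01549.
Because the samples are independent, SE_diff = √(0.01800² + 0.01549²) = 0.02375.
Using z* = 2.576 for 99%, ME = 2.576 × 0.02375 = 0.06118.
p̂₁ − p̂₂ = 0.2660; interval 0.2660 ± 0.06118 gives (0.20482, 0.32718).
The interval (0.20482, 0.32718) does not contain 0, so the difference is significant.

significant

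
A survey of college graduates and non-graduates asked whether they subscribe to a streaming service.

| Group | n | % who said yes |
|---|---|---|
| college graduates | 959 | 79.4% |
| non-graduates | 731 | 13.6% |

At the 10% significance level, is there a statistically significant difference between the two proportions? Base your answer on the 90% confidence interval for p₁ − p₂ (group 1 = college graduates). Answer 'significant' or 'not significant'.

significant

The two standard errors are √(0.7940×0.2060/959) = 0.01306 and √(0.1360×0.8640/731) = 0.01268.
Because the samples are independent, SE_diff = √(0.01306² + 0.01268²) = 0.01820.
Using z* = 1.645 for 90%, ME = 1.645 × 0.01820 = 0.02994.
p̂₁ − p̂₂ = 0.6580; interval 0.6580 ± 0.02994 gives (0.62806, 0.68794).
The interval (0.62806, 0.68794) does not contain 0, so the difference is significant.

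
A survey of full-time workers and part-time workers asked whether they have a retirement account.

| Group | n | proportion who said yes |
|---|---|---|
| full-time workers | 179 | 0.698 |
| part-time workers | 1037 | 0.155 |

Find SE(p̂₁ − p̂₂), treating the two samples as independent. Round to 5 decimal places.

0.03611

SE₁ = √(p̂₁(1−p̂₁)/n₁) = √(0.6980·0.3020/179) = 0.03432; SE₂ = √(0.1550·0.8450/1037) = 0.01124.
Independent samples: SE of the difference = √(SE₁² + SE₂²) = √(0.0011778624 + 0.0001263376) = 0.03611.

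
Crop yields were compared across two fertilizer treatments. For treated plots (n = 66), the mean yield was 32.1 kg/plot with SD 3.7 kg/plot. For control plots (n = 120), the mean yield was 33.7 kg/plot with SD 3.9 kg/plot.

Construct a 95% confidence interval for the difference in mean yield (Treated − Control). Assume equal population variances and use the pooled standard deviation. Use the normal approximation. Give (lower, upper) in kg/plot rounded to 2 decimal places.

(-2.75, -0.45)

Pooled variance s_p² = [65·3.7² + 119·3.9²] / (66+120−2) = 14.6730, so s_p = 3.8305.
SE_diff = s_p·√(1/n₁ + 1/n₂) = 3.8305·√(1/66 + 1/120) = 0.5870.
z* = 1.960; margin = 1.960 × 0.5870 = 1.1505.
Difference = 32.1 − 33.7 = -1.6000.
-1.6000 ± 1.1505 → (-2.75, -0.45).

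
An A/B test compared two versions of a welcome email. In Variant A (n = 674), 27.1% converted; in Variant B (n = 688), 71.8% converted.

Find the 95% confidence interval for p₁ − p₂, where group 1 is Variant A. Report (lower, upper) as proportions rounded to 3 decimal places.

(-0.495, -0.399)

The two standard errors are √(0.2710×0.7290/674) = 0.01712 and √(0.7180×0.2820/688) = 0.01716.
Because the samples are independent, SE_diff = √(0.01712² + 0.01716²) = 0.02424.
Using z* = 1.960 for 95%, ME = 1.960 × 0.02424 = 0.04751.
p̂₁ − p̂₂ = -0.4470; interval -0.4470 ± 0.04751 gives (-0.495, -0.399).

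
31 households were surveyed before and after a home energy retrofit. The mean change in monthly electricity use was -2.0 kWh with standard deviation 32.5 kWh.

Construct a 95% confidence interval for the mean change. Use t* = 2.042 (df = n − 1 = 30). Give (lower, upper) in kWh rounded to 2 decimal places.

(-13.92, 9.92)

This is a matched-pairs design, so SE = s_d/√n = 32.5/√31 = 5.8372.
Margin = 2.042 × 5.8372 = 11.9196; the interval is -2.0 ± 11.9196 = (-13.92, 9.92).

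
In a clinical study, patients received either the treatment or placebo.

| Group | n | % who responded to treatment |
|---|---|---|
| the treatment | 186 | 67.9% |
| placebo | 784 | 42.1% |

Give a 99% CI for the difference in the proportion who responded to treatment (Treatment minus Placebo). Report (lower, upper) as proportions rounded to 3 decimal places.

The two standard errors are √(0.6790×0.3210/186) = 0.03423 and √(0.4210×0.5790/784) = 0.01763.
Because the samples are independent, SE_diff = √(0.03423² + 0.01763²) = 0.03850.
Using z* = 2.576 for 99%, ME = 2.576 × 0.03850 = 0.09918.
p̂₁ − p̂₂ = 0.2580; interval 0.2580 ± 0.09918 gives (0.159, 0.357).

(0.159, 0.357)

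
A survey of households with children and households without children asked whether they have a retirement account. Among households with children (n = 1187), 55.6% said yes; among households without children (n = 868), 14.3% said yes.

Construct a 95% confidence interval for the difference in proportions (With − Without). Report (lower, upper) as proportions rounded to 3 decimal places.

(0.376, 0.450)

SE₁ = √(p̂₁(1−p̂₁)/n₁) = √(0.5560·0.4440/1187) = 0.01442; SE₂ = √(0.1430·0.8570/868) = 0.01188.
Independent samples: SE of the difference = √(SE₁² + SE₂²) = √(0.0002079364 + 0.0001411344) = 0.01868.
z* for 95% confidence is 1.960, so the margin of error is 1.960 × 0.01868 = 0.03661.
Point estimate p̂₁ − p̂₂ = 0.5560 − 0.1430 = 0.4130.
0.4130 ± 0.03661 → (0.376, 0.450).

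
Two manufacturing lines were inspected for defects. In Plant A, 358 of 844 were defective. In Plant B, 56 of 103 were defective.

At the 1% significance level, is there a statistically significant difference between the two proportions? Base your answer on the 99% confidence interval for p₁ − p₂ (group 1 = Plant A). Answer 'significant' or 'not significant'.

First, p̂₁ = 358/844 = 0.4242; p̂₂ = 56/103 = 0.5437.
The two standard errors are √(0.4242×0.5758/844) = 0.01701 and √(0.5437×0.4563/103) = 0.04908.
Because the samples are independent, SE_diff = √(0.01701² + 0.04908²) = 0.05194.
Using z* = 2.576 for 99%, ME = 2.576 × 0.05194 = 0.13380.
p̂₁ − p̂₂ = -0.1195; interval -0.1195 ± 0.13380 gives (-0.25330, 0.01430).
The interval (-0.25330, 0.01430) contains 0, so the difference is not significant.

not significant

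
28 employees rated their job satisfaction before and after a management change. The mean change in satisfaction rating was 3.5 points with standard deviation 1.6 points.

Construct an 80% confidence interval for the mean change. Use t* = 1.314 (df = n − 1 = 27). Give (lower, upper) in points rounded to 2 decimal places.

(3.10, 3.90)

This is a matched-pairs design, so SE = s_d/√n = 1.6/√28 = 0.3024.
Margin = 1.314 × 0.3024 = 0.3974; the interval is 3.5 ± 0.3974 = (3.10, 3.90).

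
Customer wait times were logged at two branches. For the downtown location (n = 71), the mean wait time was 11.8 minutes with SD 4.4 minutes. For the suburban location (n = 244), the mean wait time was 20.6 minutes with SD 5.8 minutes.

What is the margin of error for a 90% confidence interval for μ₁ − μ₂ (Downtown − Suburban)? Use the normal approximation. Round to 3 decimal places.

1.054

SE₁ = s₁/√n₁ = 4.4/√71 = 0.5222; SE₂ = 5.8/√244 = 0.3713.
Independent samples, unequal variances: SE_diff = √(SE₁² + SE₂²) = √(0.27269284 + 0.13786369) = 0.6407.
z* = 1.645, so margin of error = 1.645 × 0.6407 = 1.0540.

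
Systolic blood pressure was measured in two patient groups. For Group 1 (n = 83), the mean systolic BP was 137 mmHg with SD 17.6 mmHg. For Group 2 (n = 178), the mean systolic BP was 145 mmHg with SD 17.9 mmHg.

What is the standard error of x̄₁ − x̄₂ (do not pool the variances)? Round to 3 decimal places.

2.352

Standard errors of each mean: 17.6/√83 = 1.9319 and 17.9/√178 = 1.3417.
SE(x̄₁ − x̄₂) = √(1.9319² + 1.3417²) = 2.3521 for independent samples with unequal variances.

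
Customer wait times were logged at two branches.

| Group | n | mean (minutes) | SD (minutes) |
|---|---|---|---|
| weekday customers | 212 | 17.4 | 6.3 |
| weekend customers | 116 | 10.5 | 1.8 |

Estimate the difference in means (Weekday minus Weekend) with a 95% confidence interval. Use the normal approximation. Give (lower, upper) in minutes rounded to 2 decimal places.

(5.99, 7.81)

Per-group SEs: s₁/√n₁ = 6.3/√212 = 0.4327, s₂/√n₂ = 1.8/√116 = 0.1671.
Unpooled SE of the difference: √(0.18722929 + 0.02792241) = 0.4638.
Margin of error = z* · SE = 1.960 × 0.4638 = 0.9090.
x̄₁ − x̄₂ = 17.4 − 10.5 = 6.9000.
CI: 6.9000 ± 0.9090 = (5.99, 7.81).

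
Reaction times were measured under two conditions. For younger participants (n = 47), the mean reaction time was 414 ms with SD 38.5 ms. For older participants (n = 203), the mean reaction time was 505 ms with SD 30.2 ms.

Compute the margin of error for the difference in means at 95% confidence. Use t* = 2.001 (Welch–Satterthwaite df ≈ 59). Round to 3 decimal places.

SE₁ = s₁/√n₁ = 38.5/√47 = 5.6158; SE₂ = 30.2/√203 = 2.1196.
Independent samples, unequal variances: SE_diff = √(SE₁² + SE₂²) = √(31.53720964 + 4.49270416) = 6.0025.
t* = 2.001, so margin of error = 2.001 × 6.0025 = 12.0110.

12.011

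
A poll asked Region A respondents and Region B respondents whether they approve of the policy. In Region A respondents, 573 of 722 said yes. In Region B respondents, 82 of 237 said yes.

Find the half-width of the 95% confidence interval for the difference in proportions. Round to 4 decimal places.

0.0674

First, p̂₁ = 573/722 = 0.7936; p̂₂ = 82/237 = 0.3460.
The two standard errors are √(0.7936×0.2064/722) = 0.01506 and √(0.3460×0.6540/237) = 0.03090.
Because the samples are independent, SE_diff = √(0.01506² + 0.03090²) = 0.03437.
Using z* = 1.960 for 95%, ME = 1.960 × 0.03437 = 0.06737.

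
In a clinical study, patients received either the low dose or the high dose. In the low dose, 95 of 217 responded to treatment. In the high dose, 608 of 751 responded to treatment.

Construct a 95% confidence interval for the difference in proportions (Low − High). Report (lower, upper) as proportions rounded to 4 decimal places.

(-0.4435, -0.3001)

p̂₁ = 95/217 = 0.4378 and p̂₂ = 608/751 = 0.8096.
SE₁ = √(p̂₁(1−p̂₁)/n₁) = √(0.4378·0.5622/217) = 0.03368; SE₂ = √(0.8096·0.1904/751) = 0.01433.
Independent samples: SE of the difference = √(SE₁² + SE₂²) = √(0.0011343424 + 0.0002053489) = 0.03660.
z* for 95% confidence is 1.960, so the margin of error is 1.960 × 0.03660 = 0.07174.
Point estimate p̂₁ − p̂₂ = 0.4378 − 0.8096 = -0.3718.
-0.3718 ± 0.07174 → (-0.4435, -0.3001).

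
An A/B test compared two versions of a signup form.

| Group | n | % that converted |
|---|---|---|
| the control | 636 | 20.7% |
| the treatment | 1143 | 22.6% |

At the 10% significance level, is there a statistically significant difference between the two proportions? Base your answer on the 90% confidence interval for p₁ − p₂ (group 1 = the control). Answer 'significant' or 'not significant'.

not significant

The two standard errors are √(0.2070×0.7930/636) = 0.01607 and √(0.2260×0.7740/1143) = 0.01237.
Because the samples are independent, SE_diff = √(0.01607² + 0.01237²) = 0.02028.
Using z* = 1.645 for 90%, ME = 1.645 × 0.02028 = 0.03336.
p̂₁ − p̂₂ = -0.0190; interval -0.0190 ± 0.03336 gives (-0.05236, 0.01436).
The interval (-0.05236, 0.01436) contains 0, so the difference is not significant.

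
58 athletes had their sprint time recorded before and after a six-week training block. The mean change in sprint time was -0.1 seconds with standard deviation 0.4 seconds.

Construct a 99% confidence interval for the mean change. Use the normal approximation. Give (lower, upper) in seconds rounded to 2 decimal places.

Paired design: SE = s_d/√n = 0.4/√58 = 0.0525.
z* = 2.576; margin of error = 2.576 × 0.0525 = 0.1352.
-0.1 ± 0.1352 → (-0.24, 0.04).

(-0.24, 0.04)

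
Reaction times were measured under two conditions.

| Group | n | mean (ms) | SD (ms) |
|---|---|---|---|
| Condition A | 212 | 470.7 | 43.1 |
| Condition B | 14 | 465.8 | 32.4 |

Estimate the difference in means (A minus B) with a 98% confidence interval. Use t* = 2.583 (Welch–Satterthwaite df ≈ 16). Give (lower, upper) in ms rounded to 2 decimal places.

SE₁ = s₁/√n₁ = 43.1/√212 = 2.9601; SE₂ = 32.4/√14 = 8.6593.
Independent samples, unequal variances: SE_diff = √(SE₁² + SE₂²) = √(8.76219201 + 74.98347649) = 9.1513.
t* = 2.583, so margin of error = 2.583 × 9.1513 = 23.6378.
Difference in means = 470.7 − 465.8 = 4.9000.
4.9000 ± 23.6378 → (-18.74, 28.54).

(-18.74, 28.54)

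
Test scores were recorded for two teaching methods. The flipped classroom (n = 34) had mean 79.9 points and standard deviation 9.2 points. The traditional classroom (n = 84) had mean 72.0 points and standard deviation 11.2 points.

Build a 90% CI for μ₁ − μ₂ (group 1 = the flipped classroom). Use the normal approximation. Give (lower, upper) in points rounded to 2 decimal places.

Standard errors of each mean: 9.2/√34 = 1.5778 and 11.2/√84 = 1.2220.
SE(x̄₁ − x̄₂) = √(1.5778² + 1.2220²) = 1.9957 for independent samples with unequal variances.
With z* = 1.645, the margin is 1.645 × 1.9957 = 3.2829.
x̄₁ − x̄₂ = 79.9 − 72.0 = 7.9000; the interval is 7.9000 ± 3.2829 = (4.62, 11.18).

(4.62, 11.18)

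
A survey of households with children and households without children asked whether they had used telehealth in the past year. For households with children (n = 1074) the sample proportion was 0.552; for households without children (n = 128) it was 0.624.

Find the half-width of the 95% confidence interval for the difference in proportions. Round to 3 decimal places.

0.089

SE₁ = √(p̂₁(1−p̂₁)/n₁) = √(0.5520·0.4480/1074) = 0.01517; SE₂ = √(0.6240·0.3760/128) = 0.04281.
Independent samples: SE of the difference = √(SE₁² + SE₂²) = √(0.0002301289 + 0.0018326961) = 0.04542.
z* for 95% confidence is 1.960, so the margin of error is 1.960 × 0.04542 = 0.08902.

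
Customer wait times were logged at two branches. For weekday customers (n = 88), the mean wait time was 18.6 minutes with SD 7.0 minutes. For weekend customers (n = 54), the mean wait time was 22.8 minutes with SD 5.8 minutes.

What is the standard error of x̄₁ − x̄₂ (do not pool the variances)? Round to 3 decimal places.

1.086

Standard errors of each mean: 7.0/√88 = 0.7462 and 5.8/√54 = 0.7893.
SE(x̄₁ − x̄₂) = √(0.7462² + 0.7893²) = 1.0862 for independent samples with unequal variances.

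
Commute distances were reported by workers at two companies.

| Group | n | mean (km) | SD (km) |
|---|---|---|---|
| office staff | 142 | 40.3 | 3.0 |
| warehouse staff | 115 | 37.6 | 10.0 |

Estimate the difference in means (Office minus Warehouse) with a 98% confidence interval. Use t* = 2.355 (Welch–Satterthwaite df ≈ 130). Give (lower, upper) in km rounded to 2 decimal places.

(0.43, 4.97)

Per-group SEs: s₁/√n₁ = 3.0/√142 = 0.2518, s₂/√n₂ = 10.0/√115 = 0.9325.
Unpooled SE of the difference: √(0.06340324 + 0.86955625) = 0.9659.
Margin of error = t* · SE = 2.355 × 0.9659 = 2.2747.
x̄₁ − x̄₂ = 40.3 − 37.6 = 2.7000.
CI: 2.7000 ± 2.2747 = (0.43, 4.97).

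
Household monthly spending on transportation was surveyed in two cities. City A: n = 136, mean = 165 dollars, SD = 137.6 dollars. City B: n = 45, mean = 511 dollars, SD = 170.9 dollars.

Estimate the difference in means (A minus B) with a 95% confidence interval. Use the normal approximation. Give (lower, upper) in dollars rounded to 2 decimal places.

(-401.03, -290.97)

SE₁ = s₁/√n₁ = 137.6/√136 = 11.7991; SE₂ = 170.9/√45 = 25.4763.
Independent samples, unequal variances: SE_diff = √(SE₁² + SE₂²) = √(139.21876081 + 649.04186169) = 28.0760.
z* = 1.960, so margin of error = 1.960 × 28.0760 = 55.0290.
Difference in means = 165 − 511 = -346.0000.
-346.0000 ± 55.0290 → (-401.03, -290.97).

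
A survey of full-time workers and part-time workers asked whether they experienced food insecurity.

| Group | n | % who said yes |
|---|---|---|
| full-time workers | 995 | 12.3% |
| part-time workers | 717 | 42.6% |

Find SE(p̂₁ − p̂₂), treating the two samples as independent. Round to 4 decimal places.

SE₁ = √(p̂₁(1−p̂₁)/n₁) = √(0.1230·0.8770/995) = 0.01041; SE₂ = √(0.4260·0.5740/717) = 0.01847.
Independent samples: SE of the difference = √(SE₁² + SE₂²) = √(0.0001083681 + 0.0003411409) = 0.02120.

0.0212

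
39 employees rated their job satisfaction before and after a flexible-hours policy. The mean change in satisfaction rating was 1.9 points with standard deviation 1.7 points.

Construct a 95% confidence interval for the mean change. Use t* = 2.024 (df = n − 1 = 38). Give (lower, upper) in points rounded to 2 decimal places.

(1.35, 2.45)

Paired design: SE = s_d/√n = 1.7/√39 = 0.2722.
t* = 2.024; margin of error = 2.024 × 0.2722 = 0.5509.
1.9 ± 0.5509 → (1.35, 2.45).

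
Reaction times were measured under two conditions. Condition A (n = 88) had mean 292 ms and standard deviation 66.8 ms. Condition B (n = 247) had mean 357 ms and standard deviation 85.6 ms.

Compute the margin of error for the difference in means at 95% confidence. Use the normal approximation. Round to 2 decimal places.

17.57

SE₁ = s₁/√n₁ = 66.8/√88 = 7.1209; SE₂ = 85.6/√247 = 5.4466.
Independent samples, unequal variances: SE_diff = √(SE₁² + SE₂²) = √(50.70721681 + 29.66545156) = 8.9651.
z* = 1.960, so margin of error = 1.960 × 8.9651 = 17.5716.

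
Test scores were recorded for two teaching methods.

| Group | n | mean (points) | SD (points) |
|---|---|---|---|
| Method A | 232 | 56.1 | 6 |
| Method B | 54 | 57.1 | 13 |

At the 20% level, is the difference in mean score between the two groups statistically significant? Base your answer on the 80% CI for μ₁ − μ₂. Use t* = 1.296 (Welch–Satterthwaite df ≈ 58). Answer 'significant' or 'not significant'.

Standard errors of each mean: 6/√232 = 0.3939 and 13/√54 = 1.7691.
SE(x̄₁ − x̄₂) = √(0.3939² + 1.7691²) = 1.8124 for independent samples with unequal variances.
With t* = 1.296, the margin is 1.296 × 1.8124 = 2.3489.
x̄₁ − x̄₂ = 56.1 − 57.1 = -1.0000; the interval is -1.0000 ± 2.3489 = (-3.3489, 1.3489).
The interval (-3.3489, 1.3489) contains 0, so the difference is not significant.

not significant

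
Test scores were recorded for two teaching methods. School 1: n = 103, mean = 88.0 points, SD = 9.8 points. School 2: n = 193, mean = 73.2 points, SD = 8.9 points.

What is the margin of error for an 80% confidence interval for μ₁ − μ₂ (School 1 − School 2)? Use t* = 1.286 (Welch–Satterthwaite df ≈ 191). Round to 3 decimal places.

Per-group SEs: s₁/√n₁ = 9.8/√103 = 0.9656, s₂/√n₂ = 8.9/√193 = 0.6406.
Unpooled SE of the difference: √(0.93238336 + 0.41036836) = 1.1588.
Margin of error = t* · SE = 1.286 × 1.1588 = 1.4902.

1.490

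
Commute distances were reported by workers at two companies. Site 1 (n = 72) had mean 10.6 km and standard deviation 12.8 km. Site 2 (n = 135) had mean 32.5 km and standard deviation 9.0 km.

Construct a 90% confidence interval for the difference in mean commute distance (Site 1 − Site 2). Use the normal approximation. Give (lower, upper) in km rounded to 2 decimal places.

(-24.69, -19.11)

Per-group SEs: s₁/√n₁ = 12.8/√72 = 1.5085, s₂/√n₂ = 9.0/√135 = 0.7746.
Unpooled SE of the difference: √(2.27557225 + 0.60000516) = 1.6958.
Margin of error = z* · SE = 1.645 × 1.6958 = 2.7896.
x̄₁ − x̄₂ = 10.6 − 32.5 = -21.9000.
CI: -21.9000 ± 2.7896 = (-24.69, -19.11).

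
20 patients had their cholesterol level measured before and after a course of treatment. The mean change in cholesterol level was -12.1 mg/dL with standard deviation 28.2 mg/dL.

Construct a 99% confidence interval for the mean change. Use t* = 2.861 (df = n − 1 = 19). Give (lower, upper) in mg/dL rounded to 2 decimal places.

(-30.14, 5.94)

Paired design: SE = s_d/√n = 28.2/√20 = 6.3057.
t* = 2.861; margin of error = 2.861 × 6.3057 = 18.0406.
-12.1 ± 18.0406 → (-30.14, 5.94).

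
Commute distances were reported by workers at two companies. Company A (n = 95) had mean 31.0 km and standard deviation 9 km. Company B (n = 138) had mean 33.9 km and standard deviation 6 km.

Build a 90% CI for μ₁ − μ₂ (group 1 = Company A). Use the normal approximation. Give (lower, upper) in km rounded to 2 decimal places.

(-4.64, -1.16)

SE₁ = s₁/√n₁ = 9/√95 = 0.9234; SE₂ = 6/√138 = 0.5108.
Independent samples, unequal variances: SE_diff = √(SE₁² + SE₂²) = √(0.85266756 + 0.26091664) = 1.0553.
z* = 1.645, so margin of error = 1.645 × 1.0553 = 1.7360.
Difference in means = 31.0 − 33.9 = -2.9000.
-2.9000 ± 1.7360 → (-4.64, -1.16).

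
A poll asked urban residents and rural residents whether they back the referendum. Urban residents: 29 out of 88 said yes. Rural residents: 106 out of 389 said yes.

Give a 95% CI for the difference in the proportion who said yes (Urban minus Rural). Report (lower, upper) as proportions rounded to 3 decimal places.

Sample proportions: 29/88 = 0.3295, 106/389 = 0.2725.
Each SE is √(p̂(1−p̂)/n): √(0.3295·0.6705/88) = 0.05011 and √(0.2725·0.7275/389) = 0.02257.
SE(p̂₁ − p̂₂) = √(SE₁² + SE₂²) = √(0.0025110121 + 0.0005094049) = 0.05496, since the two samples are independent.
At 95% confidence z* = 1.960; margin = 1.960 × 0.05496 = 0.10772.
The difference is 0.3295 − 0.2725 = 0.0570, so the interval is 0.0570 ± 0.10772 = (-0.051, 0.165).

(-0.051, 0.165)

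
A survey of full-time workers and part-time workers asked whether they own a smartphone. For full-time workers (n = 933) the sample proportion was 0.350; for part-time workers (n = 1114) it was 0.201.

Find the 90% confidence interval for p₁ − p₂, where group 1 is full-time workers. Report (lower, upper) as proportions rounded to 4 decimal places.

The two standard errors are √(0.3500×0.6500/933) = 0.01562 and √(0.2010×0.7990/1114) = 0.01201.
Because the samples are independent, SE_diff = √(0.01562² + 0.01201²) = 0.01970.
Using z* = 1.645 for 90%, ME = 1.645 × 0.01970 = 0.03241.
p̂₁ − p̂₂ = 0.1490; interval 0.1490 ± 0.03241 gives (0.1166, 0.1814).

(0.1166, 0.1814)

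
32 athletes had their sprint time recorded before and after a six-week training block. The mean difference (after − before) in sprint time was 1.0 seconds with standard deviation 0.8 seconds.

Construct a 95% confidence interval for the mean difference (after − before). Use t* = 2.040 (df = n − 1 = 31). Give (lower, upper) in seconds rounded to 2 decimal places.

This is a matched-pairs design, so SE = s_d/√n = 0.8/√32 = 0.1414.
Margin = 2.040 × 0.1414 = 0.2885; the interval is 1.0 ± 0.2885 = (0.71, 1.29).

(0.71, 1.29)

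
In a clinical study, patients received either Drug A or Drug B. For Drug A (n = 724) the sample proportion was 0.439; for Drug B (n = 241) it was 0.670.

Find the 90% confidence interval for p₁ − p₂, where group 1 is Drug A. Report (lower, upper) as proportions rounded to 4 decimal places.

(-0.2893, -0.1727)

Each SE is √(p̂(1−p̂)/n): √(0.4390·0.5610/724) = 0.01844 and √(0.6700·0.3300/241) = 0.03029.
SE(p̂₁ − p̂₂) = √(SE₁² + SE₂²) = √(0.0003400336 + 0.0009174841) = 0.03546, since the two samples are independent.
At 90% confidence z* = 1.645; margin = 1.645 × 0.03546 = 0.05833.
The difference is 0.4390 − 0.6700 = -0.2310, so the interval is -0.2310 ± 0.05833 = (-0.2893, -0.1727).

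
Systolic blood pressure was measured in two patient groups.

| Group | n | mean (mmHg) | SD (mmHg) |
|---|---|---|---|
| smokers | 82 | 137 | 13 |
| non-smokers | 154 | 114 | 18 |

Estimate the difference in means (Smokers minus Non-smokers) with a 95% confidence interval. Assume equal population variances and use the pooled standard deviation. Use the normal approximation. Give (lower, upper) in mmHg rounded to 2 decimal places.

s_p = √[((n₁−1)s₁² + (n₂−1)s₂²)/(n₁+n₂−2)] = √[(81·13² + 153·18²)/234] = 16.4422.
SE = 16.4422·√(1/82 + 1/154) = 2.2478.
With z* = 1.960, margin = 1.960 × 2.2478 = 4.4057.
x̄₁ − x̄₂ = 137 − 114 = 23.0000; interval 23.0000 ± 4.4057 = (18.59, 27.41).

(18.59, 27.41)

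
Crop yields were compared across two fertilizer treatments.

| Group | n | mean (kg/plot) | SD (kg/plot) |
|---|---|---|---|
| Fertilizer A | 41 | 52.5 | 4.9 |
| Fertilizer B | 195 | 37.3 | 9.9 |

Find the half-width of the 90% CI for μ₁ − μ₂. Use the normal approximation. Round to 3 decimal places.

Per-group SEs: s₁/√n₁ = 4.9/√41 = 0.7653, s₂/√n₂ = 9.9/√195 = 0.7090.
Unpooled SE of the difference: √(0.58568409 + 0.502681) = 1.0432.
Margin of error = z* · SE = 1.645 × 1.0432 = 1.7161.

1.716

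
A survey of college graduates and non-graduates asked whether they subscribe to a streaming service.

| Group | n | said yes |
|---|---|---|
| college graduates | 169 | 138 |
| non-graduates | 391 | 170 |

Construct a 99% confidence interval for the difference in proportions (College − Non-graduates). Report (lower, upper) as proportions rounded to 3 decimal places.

First, p̂₁ = 138/169 = 0.8166; p̂₂ = 170/391 = 0.4348.
The two standard errors are √(0.8166×0.1834/169) = 0.02977 and √(0.4348×0.5652/391) = 0.02507.
Because the samples are independent, SE_diff = √(0.02977² + 0.02507²) = 0.03892.
Using z* = 2.576 for 99%, ME = 2.576 × 0.03892 = 0.10026.
p̂₁ − p̂₂ = 0.3818; interval 0.3818 ± 0.10026 gives (0.282, 0.482).

(0.282, 0.482)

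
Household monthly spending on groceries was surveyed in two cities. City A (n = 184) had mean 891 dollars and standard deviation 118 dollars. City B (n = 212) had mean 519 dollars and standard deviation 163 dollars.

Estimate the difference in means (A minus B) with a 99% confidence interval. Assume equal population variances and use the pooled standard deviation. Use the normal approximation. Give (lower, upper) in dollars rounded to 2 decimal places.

s_p = √[((n₁−1)s₁² + (n₂−1)s₂²)/(n₁+n₂−2)] = √[(183·118² + 211·163²)/394] = 143.8604.
SE = 143.8604·√(1/184 + 1/212) = 14.4948.
With z* = 2.576, margin = 2.576 × 14.4948 = 37.3386.
x̄₁ − x̄₂ = 891 − 519 = 372.0000; interval 372.0000 ± 37.3386 = (334.66, 409.34).

(334.66, 409.34)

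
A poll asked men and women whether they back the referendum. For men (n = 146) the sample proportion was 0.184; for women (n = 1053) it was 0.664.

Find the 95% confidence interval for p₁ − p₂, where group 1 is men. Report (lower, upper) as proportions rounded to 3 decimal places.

(-0.549, -0.411)

The two standard errors are √(0.1840×0.8160/146) = 0.03207 and √(0.6640×0.3360/1053) = 0.01456.
Because the samples are independent, SE_diff = √(0.03207² + 0.01456²) = 0.03522.
Using z* = 1.960 for 95%, ME = 1.960 × 0.03522 = 0.06903.
p̂₁ − p̂₂ = -0.4800; interval -0.4800 ± 0.06903 gives (-0.549, -0.411).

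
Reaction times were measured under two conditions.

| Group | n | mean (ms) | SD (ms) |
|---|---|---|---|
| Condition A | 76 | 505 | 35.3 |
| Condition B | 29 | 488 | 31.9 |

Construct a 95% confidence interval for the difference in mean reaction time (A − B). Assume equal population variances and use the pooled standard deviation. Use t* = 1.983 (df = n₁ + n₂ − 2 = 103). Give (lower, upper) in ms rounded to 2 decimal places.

s_p = √[((n₁−1)s₁² + (n₂−1)s₂²)/(n₁+n₂−2)] = √[(75·35.3² + 28·31.9²)/103] = 34.4090.
SE = 34.4090·√(1/76 + 1/29) = 7.5104.
With t* = 1.983, margin = 1.983 × 7.5104 = 14.8931.
x̄₁ − x̄₂ = 505 − 488 = 17.0000; interval 17.0000 ± 14.8931 = (2.11, 31.89).

(2.11, 31.89)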